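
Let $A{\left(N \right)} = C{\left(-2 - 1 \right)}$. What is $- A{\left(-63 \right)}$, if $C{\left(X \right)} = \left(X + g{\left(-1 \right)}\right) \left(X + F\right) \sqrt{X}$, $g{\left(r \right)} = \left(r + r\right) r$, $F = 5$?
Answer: $2 i \sqrt{3} \approx 3.4641 i$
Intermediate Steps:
$g{\left(r \right)} = 2 r^{2}$ ($g{\left(r \right)} = 2 r r = 2 r^{2}$)
$C{\left(X \right)} = \sqrt{X} \left(2 + X\right) \left(5 + X\right)$ ($C{\left(X \right)} = \left(X + 2 \left(-1\right)^{2}\right) \left(X + 5\right) \sqrt{X} = \left(X + 2 \cdot 1\right) \left(5 + X\right) \sqrt{X} = \left(X + 2\right) \left(5 + X\right) \sqrt{X} = \left(2 + X\right) \left(5 + X\right) \sqrt{X} = \sqrt{X} \left(2 + X\right) \left(5 + X\right)$)
$A{\left(N \right)} = - 2 i \sqrt{3}$ ($A{\left(N \right)} = \sqrt{-2 - 1} \left(10 + \left(-2 - 1\right)^{2} + 7 \left(-2 - 1\right)\right) = \sqrt{-3} \left(10 + \left(-3\right)^{2} + 7 \left(-3\right)\right) = i \sqrt{3} \left(10 + 9 - 21\right) = i \sqrt{3} \left(-2\right) = - 2 i \sqrt{3}$)
$- A{\left(-63 \right)} = - \left(-2\right) i \sqrt{3} = 2 i \sqrt{3}$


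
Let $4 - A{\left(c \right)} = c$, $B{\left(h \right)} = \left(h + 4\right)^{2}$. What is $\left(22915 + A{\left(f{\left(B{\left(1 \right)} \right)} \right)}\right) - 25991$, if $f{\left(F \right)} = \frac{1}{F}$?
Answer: $- \frac{76801}{25} \approx -3072.0$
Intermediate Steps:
$B{\left(h \right)} = \left(4 + h\right)^{2}$
$A{\left(c \right)} = 4 - c$
$\left(22915 + A{\left(f{\left(B{\left(1 \right)} \right)} \right)}\right) - 25991 = \left(22915 + \left(4 - \frac{1}{\left(4 + 1\right)^{2}}\right)\right) - 25991 = \left(22915 + \left(4 - \frac{1}{5^{2}}\right)\right) - 25991 = \left(22915 + \left(4 - \frac{1}{25}\right)\right) - 25991 = \left(22915 + \frac{99}{25}\right) - 25991 = \frac{572974}{25} - 25991 = - \frac{76801}{25}$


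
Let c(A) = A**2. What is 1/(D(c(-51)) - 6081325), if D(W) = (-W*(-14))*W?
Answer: 1/88631489 ≈ 1.1283e-8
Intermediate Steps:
D(W) = 14*W**2 (D(W) = (14*W)*W = 14*W**2)
1/(D(c(-51)) - 6081325) = 1/(14*((-51)**2)**2 - 6081325) = 1/(14*2601**2 - 6081325) = 1/(14*6765201 - 6081325) = 1/(94712814 - 6081325) = 1/88631489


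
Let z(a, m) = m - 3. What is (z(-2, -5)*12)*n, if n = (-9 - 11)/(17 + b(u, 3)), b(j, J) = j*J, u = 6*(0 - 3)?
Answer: -1920/37 ≈ -51.892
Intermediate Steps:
u = -18 (u = 6*(-3) = -18)
z(a, m) = -3 + m
b(j, J) = J*j
n = 20/37 (n = (-9 - 11)/(17 + 3*(-18)) = -20/(17 - 54) = -20/(-37) = -20*(-1/37) = 20/37 ≈ 0.54054)
(z(-2, -5)*12)*n = ((-3 - 5)*12)*(20/37) = -8*12*(20/37) = -96*20/37 = -1920/37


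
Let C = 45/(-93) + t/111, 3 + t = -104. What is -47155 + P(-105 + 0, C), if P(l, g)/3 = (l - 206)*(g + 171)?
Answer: -235533204/1147 ≈ -2.0535e+5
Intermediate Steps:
t = -107 (t = -3 - 104 = -107)
C = -4982/3441 (C = 45/(-93) - 107/111 = 45*(-1/93) - 107*1/111 = -15/31 - 107/111 = -4982/3441 ≈ -1.4478)
P(l, g) = 3*(-206 + l)*(171 + g) (P(l, g) = 3*((l - 206)*(g + 171)) = 3*((-206 + l)*(171 + g)) = 3*(-206 + l)*(171 + g))
-47155 + P(-105 + 0, C) = -47155 + (-105678 - 618*(-4982/3441) + 513*(-105 + 0) + 3*(-4982/3441)*(-105 + 0)) = -47155 + (-105678 + 1026292/1147 + 513*(-105) + 3*(-4982/3441)*(-105)) = -47155 + (-105678 + 1026292/1147 - 53865 + 523110/1147) = -47155 - 181446419/1147 = -235533204/1147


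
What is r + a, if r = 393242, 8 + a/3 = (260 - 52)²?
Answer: 523010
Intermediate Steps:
a = 129768 (a = -24 + 3*(260 - 52)² = -24 + 3*208² = -24 + 3*43264 = -24 + 129792 = 129768)
r + a = 393242 + 129768 = 523010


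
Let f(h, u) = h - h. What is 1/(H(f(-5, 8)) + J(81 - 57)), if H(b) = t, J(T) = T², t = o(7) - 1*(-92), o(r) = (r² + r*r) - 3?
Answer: 1/763 ≈ 0.0013106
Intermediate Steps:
f(h, u) = 0
o(r) = -3 + 2*r² (o(r) = (r² + r²) - 3 = 2*r² - 3 = -3 + 2*r²)
t = 187 (t = (-3 + 2*7²) - 1*(-92) = (-3 + 2*49) + 92 = (-3 + 98) + 92 = 95 + 92 = 187)
H(b) = 187
1/(H(f(-5, 8)) + J(81 - 57)) = 1/(187 + (81 - 57)²) = 1/(187 + 24²) = 1/(187 + 576) = 1/763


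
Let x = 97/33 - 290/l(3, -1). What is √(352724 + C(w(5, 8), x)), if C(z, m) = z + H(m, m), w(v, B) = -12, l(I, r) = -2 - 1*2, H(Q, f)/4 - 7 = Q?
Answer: √384462474/33 ≈ 594.17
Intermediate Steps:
H(Q, f) = 28 + 4*Q
l(I, r) = -4 (l(I, r) = -2 - 2 = -4)
x = 4979/66 (x = 97/33 - 290/(-4) = 97*(1/33) - 290*(-¼) = 97/33 + 145/2 = 4979/66 ≈ 75.439)
C(z, m) = 28 + z + 4*m (C(z, m) = z + (28 + 4*m) = 28 + z + 4*m)
√(352724 + C(w(5, 8), x)) = √(352724 + (28 - 12 + 4*(4979/66))) = √(352724 + (28 - 12 + 9958/33)) = √(352724 + 10486/33) = √(11650378/33) = √384462474/33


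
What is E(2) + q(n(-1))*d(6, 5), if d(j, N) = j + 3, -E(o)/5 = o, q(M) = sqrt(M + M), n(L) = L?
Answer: -10 + 9*I*sqrt(2) ≈ -10.0 + 12.728*I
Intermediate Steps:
q(M) = sqrt(2)*sqrt(M) (q(M) = sqrt(2*M) = sqrt(2)*sqrt(M))
E(o) = -5*o
d(j, N) = 3 + j
E(2) + q(n(-1))*d(6, 5) = -5*2 + (sqrt(2)*sqrt(-1))*(3 + 6) = -10 + (sqrt(2)*I)*9 = -10 + (I*sqrt(2))*9 = -10 + 9*I*sqrt(2)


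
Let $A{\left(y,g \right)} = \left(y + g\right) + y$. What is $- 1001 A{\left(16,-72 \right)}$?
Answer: $40040$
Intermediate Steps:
$A{\left(y,g \right)} = g + 2 y$ ($A{\left(y,g \right)} = \left(g + y\right) + y = g + 2 y$)
$- 1001 A{\left(16,-72 \right)} = - 1001 \left(-72 + 2 \cdot 16\right) = - 1001 \left(-72 + 32\right) = \left(-1001\right) \left(-40\right) = 40040$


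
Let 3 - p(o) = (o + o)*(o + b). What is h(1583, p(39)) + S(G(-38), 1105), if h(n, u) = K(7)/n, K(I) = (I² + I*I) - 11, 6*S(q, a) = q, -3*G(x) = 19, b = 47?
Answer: -28511/28494 ≈ -1.0006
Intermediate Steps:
G(x) = -19/3 (G(x) = -⅓*19 = -19/3)
S(q, a) = q/6
K(I) = -11 + 2*I² (K(I) = (I² + I²) - 11 = 2*I² - 11 = -11 + 2*I²)
p(o) = 3 - 2*o*(47 + o) (p(o) = 3 - (o + o)*(o + 47) = 3 - 2*o*(47 + o))
h(n, u) = 87/n (h(n, u) = (-11 + 2*7²)/n = (-11 + 2*49)/n = (-11 + 98)/n = 87/n)
h(1583, p(39)) + S(G(-38), 1105) = 87/1583 + (⅙)*(-19/3) = 87*(1/1583) - 19/18 = 87/1583 - 19/18 = -28511/28494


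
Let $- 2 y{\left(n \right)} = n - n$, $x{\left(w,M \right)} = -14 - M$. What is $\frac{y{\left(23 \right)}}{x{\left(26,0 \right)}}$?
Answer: $0$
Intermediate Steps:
$y{\left(n \right)} = 0$ ($y{\left(n \right)} = - \frac{n - n}{2} = \left(- \frac{1}{2}\right) 0 = 0$)
$\frac{y{\left(23 \right)}}{x{\left(26,0 \right)}} = \frac{0}{-14 - 0} = \frac{0}{-14 + 0} = \frac{0}{-14} = 0 \left(- \frac{1}{14}\right) = 0$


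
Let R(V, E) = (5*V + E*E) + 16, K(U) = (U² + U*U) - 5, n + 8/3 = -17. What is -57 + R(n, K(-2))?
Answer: -391/3 ≈ -130.33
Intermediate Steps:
n = -59/3 (n = -8/3 - 17 = -59/3 ≈ -19.667)
K(U) = -5 + 2*U² (K(U) = (U² + U²) - 5 = 2*U² - 5 = -5 + 2*U²)
R(V, E) = 16 + E² + 5*V (R(V, E) = (5*V + E²) + 16 = (E² + 5*V) + 16 = 16 + E² + 5*V)
-57 + R(n, K(-2)) = -57 + (16 + (-5 + 2*(-2)²)² + 5*(-59/3)) = -57 + (16 + (-5 + 2*4)² - 295/3) = -57 + (16 + (-5 + 8)² - 295/3) = -57 + (16 + 3² - 295/3) = -57 + (16 + 9 - 295/3) = -57 - 220/3 = -391/3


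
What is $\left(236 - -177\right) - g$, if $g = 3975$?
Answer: $-3562$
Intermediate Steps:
$\left(236 - -177\right) - g = \left(236 - -177\right) - 3975 = \left(236 + 177\right) - 3975 = 413 - 3975 = -3562$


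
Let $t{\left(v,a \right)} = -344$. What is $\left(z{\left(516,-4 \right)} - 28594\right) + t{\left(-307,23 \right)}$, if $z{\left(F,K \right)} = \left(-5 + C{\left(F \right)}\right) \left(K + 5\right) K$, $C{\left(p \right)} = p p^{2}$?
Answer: $-549581302$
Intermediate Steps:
$C{\left(p \right)} = p^{3}$
$z{\left(F,K \right)} = K \left(-5 + F^{3}\right) \left(5 + K\right)$ ($z{\left(F,K \right)} = \left(-5 + F^{3}\right) \left(K + 5\right) K = \left(-5 + F^{3}\right) \left(5 + K\right) K = \left(-5 + F^{3}\right) K \left(5 + K\right) = K \left(-5 + F^{3}\right) \left(5 + K\right)$)
$\left(z{\left(516,-4 \right)} - 28594\right) + t{\left(-307,23 \right)} = \left(- 4 \left(-25 - -20 + 5 \cdot 516^{3} - 4 \cdot 516^{3}\right) - 28594\right) - 344 = \left(- 4 \left(-25 + 20 + 5 \cdot 137388096 - 549552384\right) - 28594\right) - 344 = \left(- 4 \left(-25 + 20 + 686940480 - 549552384\right) - 28594\right) - 344 = \left(\left(-4\right) 137388091 - 28594\right) - 344 = \left(-549552364 - 28594\right) - 344 = -549580958 - 344 = -549581302$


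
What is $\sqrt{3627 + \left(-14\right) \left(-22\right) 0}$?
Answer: $3 \sqrt{403} \approx 60.225$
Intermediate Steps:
$\sqrt{3627 + \left(-14\right) \left(-22\right) 0} = \sqrt{3627 + 308 \cdot 0} = \sqrt{3627 + 0} = \sqrt{3627} = 3 \sqrt{403}$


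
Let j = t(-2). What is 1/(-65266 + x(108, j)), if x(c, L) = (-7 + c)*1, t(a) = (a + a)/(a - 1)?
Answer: -1/65165 ≈ -1.5346e-5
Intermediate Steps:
t(a) = 2*a/(-1 + a) (t(a) = (2*a)/(-1 + a) = 2*a/(-1 + a))
j = 4/3 (j = 2*(-2)/(-1 - 2) = 2*(-2)/(-3) = 2*(-2)*(-⅓) = 4/3 ≈ 1.3333)
x(c, L) = -7 + c
1/(-65266 + x(108, j)) = 1/(-65266 + (-7 + 108)) = 1/(-65266 + 101) = 1/(-65165) = -1/65165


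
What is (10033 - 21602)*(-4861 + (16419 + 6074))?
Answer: -203984608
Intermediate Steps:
(10033 - 21602)*(-4861 + (16419 + 6074)) = -11569*(-4861 + 22493) = -11569*17632 = -203984608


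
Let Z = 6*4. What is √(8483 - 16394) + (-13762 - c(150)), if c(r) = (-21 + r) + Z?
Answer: -13915 + 3*I*√879 ≈ -13915.0 + 88.944*I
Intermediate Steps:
Z = 24
c(r) = 3 + r (c(r) = (-21 + r) + 24 = 3 + r)
√(8483 - 16394) + (-13762 - c(150)) = √(8483 - 16394) + (-13762 - (3 + 150)) = √(-7911) + (-13762 - 1*153) = 3*I*√879 + (-13762 - 153) = 3*I*√879 - 13915 = -13915 + 3*I*√879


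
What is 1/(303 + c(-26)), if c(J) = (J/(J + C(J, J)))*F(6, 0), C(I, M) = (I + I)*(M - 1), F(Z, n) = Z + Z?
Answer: 53/16047 ≈ 0.0033028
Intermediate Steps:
F(Z, n) = 2*Z
C(I, M) = 2*I*(-1 + M) (C(I, M) = (2*I)*(-1 + M) = 2*I*(-1 + M))
c(J) = 12*J/(J + 2*J*(-1 + J)) (c(J) = (J/(J + 2*J*(-1 + J)))*(2*6) = (J/(J + 2*J*(-1 + J)))*12 = 12*J/(J + 2*J*(-1 + J)))
1/(303 + c(-26)) = 1/(303 + 12/(-1 + 2*(-26))) = 1/(303 + 12/(-1 - 52)) = 1/(303 + 12/(-53)) = 1/(303 + 12*(-1/53)) = 1/(303 - 12/53) = 1/(16047/53) = 53/16047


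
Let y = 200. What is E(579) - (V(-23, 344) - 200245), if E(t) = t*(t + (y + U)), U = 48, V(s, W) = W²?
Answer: 560742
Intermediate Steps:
E(t) = t*(248 + t) (E(t) = t*(t + (200 + 48)) = t*(t + 248) = t*(248 + t))
E(579) - (V(-23, 344) - 200245) = 579*(248 + 579) - (344² - 200245) = 579*827 - (118336 - 200245) = 478833 - 1*(-81909) = 478833 + 81909 = 560742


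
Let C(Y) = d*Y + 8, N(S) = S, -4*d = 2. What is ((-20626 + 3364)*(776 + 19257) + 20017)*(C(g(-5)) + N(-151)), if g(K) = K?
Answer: 97166885749/2 ≈ 4.8583e+10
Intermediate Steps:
d = -1/2 (d = -1/4*2 = -1/2 ≈ -0.50000)
C(Y) = 8 - Y/2 (C(Y) = -Y/2 + 8 = 8 - Y/2)
((-20626 + 3364)*(776 + 19257) + 20017)*(C(g(-5)) + N(-151)) = ((-20626 + 3364)*(776 + 19257) + 20017)*((8 - 1/2*(-5)) - 151) = (-17262*20033 + 20017)*((8 + 5/2) - 151) = (-345809646 + 20017)*(21/2 - 151) = -345789629*(-281/2) = 97166885749/2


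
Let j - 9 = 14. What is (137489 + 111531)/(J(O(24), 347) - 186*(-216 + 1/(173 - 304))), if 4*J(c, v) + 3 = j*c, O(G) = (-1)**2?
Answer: 32621620/5263897 ≈ 6.1972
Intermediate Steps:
j = 23 (j = 9 + 14 = 23)
O(G) = 1
J(c, v) = -3/4 + 23*c/4 (J(c, v) = -3/4 + (23*c)/4 = -3/4 + 23*c/4)
(137489 + 111531)/(J(O(24), 347) - 186*(-216 + 1/(173 - 304))) = (137489 + 111531)/((-3/4 + (23/4)*1) - 186*(-216 + 1/(173 - 304))) = 249020/((-3/4 + 23/4) - 186*(-216 + 1/(-131))) = 249020/(5 - 186*(-216 - 1/131)) = 249020/(5 - 186*(-28297/131)) = 249020/(5 + 5263242/131) = 249020/(5263897/131) = 249020*(131/5263897) = 32621620/5263897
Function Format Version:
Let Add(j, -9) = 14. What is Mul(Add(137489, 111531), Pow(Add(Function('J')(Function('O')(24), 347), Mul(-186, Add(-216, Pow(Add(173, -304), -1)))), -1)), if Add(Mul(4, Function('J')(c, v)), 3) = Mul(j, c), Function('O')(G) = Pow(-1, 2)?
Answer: Rational(32621620, 5263897) ≈ 6.1972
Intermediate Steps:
j = 23 (j = Add(9, 14) = 23)
Function('O')(G) = 1
Function('J')(c, v) = Add(Rational(-3, 4), Mul(Rational(23, 4), c)) (Function('J')(c, v) = Add(Rational(-3, 4), Mul(Rational(1, 4), Mul(23, c))) = Add(Rational(-3, 4), Mul(Rational(23, 4), c)))
Mul(Add(137489, 111531), Pow(Add(Function('J')(Function('O')(24), 347), Mul(-186, Add(-216, Pow(Add(173, -304), -1)))), -1)) = Mul(Add(137489, 111531), Pow(Add(Add(Rational(-3, 4), Mul(Rational(23, 4), 1)), Mul(-186, Add(-216, Pow(Add(173, -304), -1)))), -1)) = Mul(249020, Pow(Add(Add(Rational(-3, 4), Rational(23, 4)), Mul(-186, Add(-216, Pow(-131, -1)))), -1)) = Mul(249020, Pow(Add(5, Mul(-186, Add(-216, Rational(-1, 131)))), -1)) = Mul(249020, Pow(Add(5, Mul(-186, Rational(-28297, 131))), -1)) = Mul(249020, Pow(Add(5, Rational(5263242, 131)), -1)) = Mul(249020, Pow(Rational(5263897, 131), -1)) = Mul(249020, Rational(131, 5263897)) = Rational(32621620, 5263897)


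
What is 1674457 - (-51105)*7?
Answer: 2032192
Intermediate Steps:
1674457 - (-51105)*7 = 1674457 - 1*(-357735) = 1674457 + 357735 = 2032192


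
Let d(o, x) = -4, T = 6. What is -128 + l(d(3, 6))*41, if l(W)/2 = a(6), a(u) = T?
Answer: 364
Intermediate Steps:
a(u) = 6
l(W) = 12 (l(W) = 2*6 = 12)
-128 + l(d(3, 6))*41 = -128 + 12*41 = -128 + 492 = 364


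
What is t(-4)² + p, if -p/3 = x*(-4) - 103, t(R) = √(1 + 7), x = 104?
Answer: 1565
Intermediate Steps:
t(R) = 2*√2 (t(R) = √8 = 2*√2)
p = 1557 (p = -3*(104*(-4) - 103) = -3*(-416 - 103) = -3*(-519) = 1557)
t(-4)² + p = (2*√2)² + 1557 = 8 + 1557 = 1565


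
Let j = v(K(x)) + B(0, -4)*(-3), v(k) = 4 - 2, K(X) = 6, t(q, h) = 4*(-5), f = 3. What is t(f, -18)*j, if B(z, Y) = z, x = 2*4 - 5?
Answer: -40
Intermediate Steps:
x = 3 (x = 8 - 5 = 3)
t(q, h) = -20
v(k) = 2
j = 2 (j = 2 + 0*(-3) = 2 + 0 = 2)
t(f, -18)*j = -20*2 = -40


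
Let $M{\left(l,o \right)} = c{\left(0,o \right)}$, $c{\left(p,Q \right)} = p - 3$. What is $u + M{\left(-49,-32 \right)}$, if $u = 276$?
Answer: $273$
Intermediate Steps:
$c{\left(p,Q \right)} = -3 + p$
$M{\left(l,o \right)} = -3$ ($M{\left(l,o \right)} = -3 + 0 = -3$)
$u + M{\left(-49,-32 \right)} = 276 - 3 = 273$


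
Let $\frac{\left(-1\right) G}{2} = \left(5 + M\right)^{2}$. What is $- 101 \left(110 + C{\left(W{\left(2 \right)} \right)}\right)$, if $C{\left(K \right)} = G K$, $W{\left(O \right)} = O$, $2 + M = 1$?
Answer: $-4646$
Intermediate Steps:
$M = -1$ ($M = -2 + 1 = -1$)
$G = -32$ ($G = - 2 \left(5 - 1\right)^{2} = - 2 \cdot 4^{2} = \left(-2\right) 16 = -32$)
$C{\left(K \right)} = - 32 K$
$- 101 \left(110 + C{\left(W{\left(2 \right)} \right)}\right) = - 101 \left(110 - 64\right) = \left(-101\right) 46 = -4646$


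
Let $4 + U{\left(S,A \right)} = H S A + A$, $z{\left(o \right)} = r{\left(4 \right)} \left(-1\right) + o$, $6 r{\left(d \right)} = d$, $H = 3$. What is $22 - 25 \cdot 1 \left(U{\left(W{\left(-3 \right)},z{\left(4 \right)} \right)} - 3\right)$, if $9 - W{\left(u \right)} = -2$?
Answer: $- \frac{7909}{3} \approx -2636.3$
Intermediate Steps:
$r{\left(d \right)} = \frac{d}{6}$
$z{\left(o \right)} = - \frac{2}{3} + o$ ($z{\left(o \right)} = \frac{1}{6} \cdot 4 \left(-1\right) + o = \frac{2}{3} \left(-1\right) + o = - \frac{2}{3} + o$)
$W{\left(u \right)} = 11$ ($W{\left(u \right)} = 9 - -2 = 9 + 2 = 11$)
$U{\left(S,A \right)} = -4 + A + 3 A S$ ($U{\left(S,A \right)} = -4 + \left(3 S A + A\right) = -4 + \left(3 A S + A\right) = -4 + \left(A + 3 A S\right) = -4 + A + 3 A S$)
$22 - 25 \cdot 1 \left(U{\left(W{\left(-3 \right)},z{\left(4 \right)} \right)} - 3\right) = 22 - 25 \cdot 1 \left(\left(-4 + \left(- \frac{2}{3} + 4\right) + 3 \left(- \frac{2}{3} + 4\right) 11\right) - 3\right) = 22 - 25 \cdot 1 \left(\left(-4 + \frac{10}{3} + 3 \cdot \frac{10}{3} \cdot 11\right) - 3\right) = 22 - 25 \cdot 1 \left(\left(-4 + \frac{10}{3} + 110\right) - 3\right) = 22 - 25 \cdot 1 \left(\frac{328}{3} - 3\right) = 22 - 25 \cdot 1 \cdot \frac{319}{3} = 22 - \frac{7975}{3} = - \frac{7909}{3}$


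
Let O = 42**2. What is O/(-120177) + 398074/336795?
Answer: 583274478/499691515 ≈ 1.1673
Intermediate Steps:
O = 1764
O/(-120177) + 398074/336795 = 1764/(-120177) + 398074/336795 = 1764*(-1/120177) + 398074*(1/336795) = -196/13353 + 398074/336795 = 583274478/499691515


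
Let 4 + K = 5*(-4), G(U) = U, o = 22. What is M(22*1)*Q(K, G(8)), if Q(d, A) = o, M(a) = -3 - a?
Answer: -550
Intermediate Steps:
K = -24 (K = -4 + 5*(-4) = -4 - 20 = -24)
Q(d, A) = 22
M(22*1)*Q(K, G(8)) = (-3 - 22)*22 = -25*22 = -550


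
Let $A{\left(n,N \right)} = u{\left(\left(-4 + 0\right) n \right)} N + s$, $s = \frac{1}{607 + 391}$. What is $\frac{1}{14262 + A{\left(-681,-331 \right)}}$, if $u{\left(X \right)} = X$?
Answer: $- \frac{998}{885607235} \approx -1.1269 \cdot 10^{-6}$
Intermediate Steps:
$s = \frac{1}{998} \approx 0.001002$
$A{\left(n,N \right)} = \frac{1}{998} - 4 N n$ ($A{\left(n,N \right)} = \left(-4 + 0\right) n N + \frac{1}{998} = - 4 n N + \frac{1}{998} = - 4 N n + \frac{1}{998} = \frac{1}{998} - 4 N n$)
$\frac{1}{14262 + A{\left(-681,-331 \right)}} = \frac{1}{14262 + \left(\frac{1}{998} - \left(-1324\right) \left(-681\right)\right)} = \frac{1}{14262 + \left(\frac{1}{998} - 901644\right)} = \frac{1}{14262 - \frac{899840711}{998}} = \frac{1}{- \frac{885607235}{998}} = - \frac{998}{885607235}$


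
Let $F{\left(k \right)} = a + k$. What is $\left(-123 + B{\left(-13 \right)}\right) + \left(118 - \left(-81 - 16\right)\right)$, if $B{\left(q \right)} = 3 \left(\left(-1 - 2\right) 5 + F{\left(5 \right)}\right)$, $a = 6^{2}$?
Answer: $170$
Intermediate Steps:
$a = 36$
$F{\left(k \right)} = 36 + k$
$B{\left(q \right)} = 78$ ($B{\left(q \right)} = 3 \left(\left(-1 - 2\right) 5 + \left(36 + 5\right)\right) = 3 \left(\left(-3\right) 5 + 41\right) = 3 \left(-15 + 41\right) = 3 \cdot 26 = 78$)
$\left(-123 + B{\left(-13 \right)}\right) + \left(118 - \left(-81 - 16\right)\right) = \left(-123 + 78\right) + \left(118 - \left(-81 - 16\right)\right) = -45 + \left(118 - \left(-81 - 16\right)\right) = -45 + \left(118 - -97\right) = -45 + \left(118 + 97\right) = -45 + 215 = 170$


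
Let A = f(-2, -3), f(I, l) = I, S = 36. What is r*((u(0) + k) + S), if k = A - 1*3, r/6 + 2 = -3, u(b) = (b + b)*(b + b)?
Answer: -930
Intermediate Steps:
A = -2
u(b) = 4*b² (u(b) = (2*b)*(2*b) = 4*b²)
r = -30 (r = -12 + 6*(-3) = -12 - 18 = -30)
k = -5 (k = -2 - 1*3 = -2 - 3 = -5)
r*((u(0) + k) + S) = -30*((4*0² - 5) + 36) = -30*((4*0 - 5) + 36) = -30*((0 - 5) + 36) = -30*(-5 + 36) = -30*31 = -930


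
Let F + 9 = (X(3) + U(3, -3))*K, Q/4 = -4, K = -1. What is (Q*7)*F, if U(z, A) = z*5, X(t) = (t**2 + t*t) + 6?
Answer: 5376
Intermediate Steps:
X(t) = 6 + 2*t**2 (X(t) = (t**2 + t**2) + 6 = 2*t**2 + 6 = 6 + 2*t**2)
Q = -16 (Q = 4*(-4) = -16)
U(z, A) = 5*z
F = -48 (F = -9 + ((6 + 2*3**2) + 5*3)*(-1) = -9 + ((6 + 2*9) + 15)*(-1) = -9 + ((6 + 18) + 15)*(-1) = -9 + (24 + 15)*(-1) = -9 + 39*(-1) = -9 - 39 = -48)
(Q*7)*F = -16*7*(-48) = -112*(-48) = 5376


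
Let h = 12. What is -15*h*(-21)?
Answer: 3780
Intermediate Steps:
-15*h*(-21) = -15*12*(-21) = -180*(-21) = 3780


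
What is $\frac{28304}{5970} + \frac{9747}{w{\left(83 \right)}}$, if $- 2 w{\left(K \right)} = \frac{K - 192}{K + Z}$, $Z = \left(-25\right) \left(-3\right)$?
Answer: $\frac{9195497788}{325365} \approx 28262.0$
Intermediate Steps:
$Z = 75$
$w{\left(K \right)} = - \frac{-192 + K}{2 \left(75 + K\right)}$ ($w{\left(K \right)} = - \frac{\left(K - 192\right) \frac{1}{K + 75}}{2} = - \frac{\left(-192 + K\right) \frac{1}{75 + K}}{2} = - \frac{\frac{1}{75 + K} \left(-192 + K\right)}{2} = - \frac{-192 + K}{2 \left(75 + K\right)}$)
$\frac{28304}{5970} + \frac{9747}{w{\left(83 \right)}} = \frac{28304}{5970} + \frac{9747}{\frac{1}{2} \frac{1}{75 + 83} \left(192 - 83\right)} = 28304 \cdot \frac{1}{5970} + \frac{9747}{\frac{1}{2} \cdot \frac{1}{158} \left(192 - 83\right)} = \frac{14152}{2985} + \frac{9747}{\frac{1}{2} \cdot \frac{1}{158} \cdot 109} = \frac{14152}{2985} + \frac{9747}{\frac{109}{316}} = \frac{14152}{2985} + 9747 \cdot \frac{316}{109} = \frac{14152}{2985} + \frac{3080052}{109} = \frac{9195497788}{325365}$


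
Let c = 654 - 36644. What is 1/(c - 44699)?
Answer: -1/80689 ≈ -1.2393e-5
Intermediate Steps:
c = -35990
1/(c - 44699) = 1/(-35990 - 44699) = 1/(-80689) = -1/80689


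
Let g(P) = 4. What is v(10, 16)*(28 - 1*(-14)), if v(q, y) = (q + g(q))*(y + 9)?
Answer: 14700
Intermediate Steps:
v(q, y) = (4 + q)*(9 + y) (v(q, y) = (q + 4)*(y + 9) = (4 + q)*(9 + y))
v(10, 16)*(28 - 1*(-14)) = (36 + 4*16 + 9*10 + 10*16)*(28 - 1*(-14)) = (36 + 64 + 90 + 160)*(28 + 14) = 350*42 = 14700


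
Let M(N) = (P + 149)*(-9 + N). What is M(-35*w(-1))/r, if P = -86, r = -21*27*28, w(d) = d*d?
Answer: 11/63 ≈ 0.17460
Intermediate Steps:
w(d) = d²
r = -15876 (r = -567*28 = -15876)
M(N) = -567 + 63*N (M(N) = (-86 + 149)*(-9 + N) = 63*(-9 + N) = -567 + 63*N)
M(-35*w(-1))/r = (-567 + 63*(-35*(-1)²))/(-15876) = (-567 + 63*(-35*1))*(-1/15876) = (-567 + 63*(-35))*(-1/15876) = (-567 - 2205)*(-1/15876) = -2772*(-1/15876) = 11/63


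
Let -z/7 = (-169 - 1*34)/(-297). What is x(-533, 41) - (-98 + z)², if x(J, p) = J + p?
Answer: -975296557/88209 ≈ -11057.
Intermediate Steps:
z = -1421/297 (z = -7*(-169 - 1*34)/(-297) = -7*(-169 - 34)*(-1)/297 = -(-1421)*(-1)/297 = -7*203/297 = -1421/297 ≈ -4.7845)
x(-533, 41) - (-98 + z)² = (-533 + 41) - (-98 - 1421/297)² = -492 - (-30527/297)² = -492 - 1*931897729/88209 = -492 - 931897729/88209 = -975296557/88209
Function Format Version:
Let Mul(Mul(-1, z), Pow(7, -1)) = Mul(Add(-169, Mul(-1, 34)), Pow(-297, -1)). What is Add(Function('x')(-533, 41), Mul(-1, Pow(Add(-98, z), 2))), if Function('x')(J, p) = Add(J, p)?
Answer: Rational(-975296557, 88209) ≈ -11057.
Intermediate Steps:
z = Rational(-1421, 297) (z = Mul(-7, Mul(Add(-169, Mul(-1, 34)), Pow(-297, -1))) = Mul(-7, Mul(Add(-169, -34), Rational(-1, 297))) = Mul(-7, Mul(-203, Rational(-1, 297))) = Mul(-7, Rational(203, 297)) = Rational(-1421, 297) ≈ -4.7845)
Add(Function('x')(-533, 41), Mul(-1, Pow(Add(-98, z), 2))) = Add(Add(-533, 41), Mul(-1, Pow(Add(-98, Rational(-1421, 297)), 2))) = Add(-492, Mul(-1, Pow(Rational(-30527, 297), 2))) = Add(-492, Mul(-1, Rational(931897729, 88209))) = Add(-492, Rational(-931897729, 88209)) = Rational(-975296557, 88209)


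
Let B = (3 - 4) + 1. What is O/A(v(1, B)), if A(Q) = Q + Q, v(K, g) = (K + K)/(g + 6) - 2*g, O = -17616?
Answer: -26424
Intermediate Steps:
B = 0 (B = -1 + 1 = 0)
v(K, g) = -2*g + 2*K/(6 + g) (v(K, g) = (2*K)/(6 + g) - 2*g = 2*K/(6 + g) - 2*g = -2*g + 2*K/(6 + g))
A(Q) = 2*Q
O/A(v(1, B)) = -17616*(6 + 0)/(4*(1 - 1*0**2 - 6*0)) = -17616*3/(2*(1 - 1*0 + 0)) = -17616*3/(2*(1 + 0 + 0)) = -17616/(2*(2*(1/6)*1)) = -17616/(2*(1/3)) = -17616/2/3 = -17616*3/2 = -26424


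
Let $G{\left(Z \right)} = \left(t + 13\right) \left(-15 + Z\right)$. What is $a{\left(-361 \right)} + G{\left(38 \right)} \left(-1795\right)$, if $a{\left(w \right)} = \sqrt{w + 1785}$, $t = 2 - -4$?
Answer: $-784415 + 4 \sqrt{89} \approx -7.8438 \cdot 10^{5}$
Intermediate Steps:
$t = 6$ ($t = 2 + 4 = 6$)
$a{\left(w \right)} = \sqrt{1785 + w}$
$G{\left(Z \right)} = -285 + 19 Z$ ($G{\left(Z \right)} = \left(6 + 13\right) \left(-15 + Z\right) = 19 \left(-15 + Z\right) = -285 + 19 Z$)
$a{\left(-361 \right)} + G{\left(38 \right)} \left(-1795\right) = \sqrt{1785 - 361} + \left(-285 + 19 \cdot 38\right) \left(-1795\right) = \sqrt{1424} + \left(-285 + 722\right) \left(-1795\right) = 4 \sqrt{89} + 437 \left(-1795\right) = 4 \sqrt{89} - 784415 = -784415 + 4 \sqrt{89}$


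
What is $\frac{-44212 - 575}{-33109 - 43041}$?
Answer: $\frac{44787}{76150} \approx 0.58814$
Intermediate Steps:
$\frac{-44212 - 575}{-33109 - 43041} = - \frac{44787}{-76150} = \left(-44787\right) \left(- \frac{1}{76150}\right) = \frac{44787}{76150}$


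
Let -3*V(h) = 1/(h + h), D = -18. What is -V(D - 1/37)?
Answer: -37/4002 ≈ -0.0092454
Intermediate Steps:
V(h) = -1/(6*h) (V(h) = -1/(3*(h + h)) = -1/(2*h)/3 = -1/(6*h))
-V(D - 1/37) = -(-1)/(6*(-18 - 1/37)) = -(-1)/(6*(-667/37)) = -(-1)*(-37)/(6*667) = -1*37/4002 = -37/4002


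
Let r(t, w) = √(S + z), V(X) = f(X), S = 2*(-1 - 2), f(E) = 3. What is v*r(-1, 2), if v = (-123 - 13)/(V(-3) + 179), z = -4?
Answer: -68*I*√10/91 ≈ -2.363*I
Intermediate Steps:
S = -6 (S = 2*(-3) = -6)
V(X) = 3
r(t, w) = I*√10 (r(t, w) = √(-6 - 4) = √(-10) = I*√10)
v = -68/91 (v = (-123 - 13)/(3 + 179) = -136/182 = -136*1/182 = -68/91 ≈ -0.74725)
v*r(-1, 2) = -68*I*√10/91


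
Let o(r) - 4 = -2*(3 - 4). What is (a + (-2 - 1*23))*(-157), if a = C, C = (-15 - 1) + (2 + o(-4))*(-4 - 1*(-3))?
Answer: 7693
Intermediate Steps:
o(r) = 6 (o(r) = 4 - 2*(3 - 4) = 4 - 2*(-1) = 4 + 2 = 6)
C = -24 (C = (-15 - 1) + (2 + 6)*(-4 - 1*(-3)) = -16 + 8*(-4 + 3) = -16 + 8*(-1) = -16 - 8 = -24)
a = -24
(a + (-2 - 1*23))*(-157) = (-24 + (-2 - 1*23))*(-157) = (-24 + (-2 - 23))*(-157) = (-24 - 25)*(-157) = -49*(-157) = 7693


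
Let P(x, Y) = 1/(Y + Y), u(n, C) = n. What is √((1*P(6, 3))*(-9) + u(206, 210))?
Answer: √818/2 ≈ 14.300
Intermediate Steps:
P(x, Y) = 1/(2*Y)
√((1*P(6, 3))*(-9) + u(206, 210)) = √((1*((½)/3))*(-9) + 206) = √((1*((½)*(⅓)))*(-9) + 206) = √((1*(⅙))*(-9) + 206) = √((⅙)*(-9) + 206) = √(-3/2 + 206) = √(409/2) = √818/2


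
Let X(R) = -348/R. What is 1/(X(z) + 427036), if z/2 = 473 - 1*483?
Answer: 5/2135267 ≈ 2.3416e-6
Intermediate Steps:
z = -20 (z = 2*(473 - 1*483) = 2*(473 - 483) = 2*(-10) = -20)
1/(X(z) + 427036) = 1/(-348/(-20) + 427036) = 1/(-348*(-1/20) + 427036) = 1/(87/5 + 427036) = 1/(2135267/5) = 5/2135267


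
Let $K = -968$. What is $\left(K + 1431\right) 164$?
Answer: $75932$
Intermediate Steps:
$\left(K + 1431\right) 164 = \left(-968 + 1431\right) 164 = 463 \cdot 164 = 75932$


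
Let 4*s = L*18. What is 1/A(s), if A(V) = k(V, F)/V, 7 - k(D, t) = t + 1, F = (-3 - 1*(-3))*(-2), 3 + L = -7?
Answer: -15/2 ≈ -7.5000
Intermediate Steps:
L = -10 (L = -3 - 7 = -10)
F = 0 (F = (-3 + 3)*(-2) = 0*(-2) = 0)
k(D, t) = 6 - t (k(D, t) = 7 - (t + 1) = 7 - (1 + t) = 7 + (-1 - t) = 6 - t)
s = -45 (s = (-10*18)/4 = (¼)*(-180) = -45)
A(V) = 6/V (A(V) = (6 - 1*0)/V = (6 + 0)/V = 6/V)
1/A(s) = 1/(6/(-45)) = 1/(6*(-1/45)) = 1/(-2/15) = -15/2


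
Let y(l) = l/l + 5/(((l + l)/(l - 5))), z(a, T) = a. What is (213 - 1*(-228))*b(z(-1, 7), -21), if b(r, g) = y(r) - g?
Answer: 16317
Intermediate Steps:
y(l) = 1 + 5*(-5 + l)/(2*l) (y(l) = 1 + 5/(((2*l)/(-5 + l))) = 1 + 5/((2*l/(-5 + l))) = 1 + 5*((-5 + l)/(2*l)) = 1 + 5*(-5 + l)/(2*l))
b(r, g) = -g + (-25 + 7*r)/(2*r) (b(r, g) = (-25 + 7*r)/(2*r) - g = -g + (-25 + 7*r)/(2*r))
(213 - 1*(-228))*b(z(-1, 7), -21) = (213 - 1*(-228))*(7/2 - 1*(-21) - 25/2/(-1)) = (213 + 228)*(7/2 + 21 - 25/2*(-1)) = 441*(7/2 + 21 + 25/2) = 441*37 = 16317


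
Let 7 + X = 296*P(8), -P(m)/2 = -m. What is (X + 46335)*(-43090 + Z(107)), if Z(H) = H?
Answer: -2194883912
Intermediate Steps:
P(m) = 2*m (P(m) = -(-2)*m = 2*m)
X = 4729 (X = -7 + 296*(2*8) = -7 + 296*16 = -7 + 4736 = 4729)
(X + 46335)*(-43090 + Z(107)) = (4729 + 46335)*(-43090 + 107) = 51064*(-42983) = -2194883912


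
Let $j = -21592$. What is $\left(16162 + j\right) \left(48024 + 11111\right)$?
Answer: $-321103050$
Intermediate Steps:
$\left(16162 + j\right) \left(48024 + 11111\right) = \left(16162 - 21592\right) \left(48024 + 11111\right) = \left(-5430\right) 59135 = -321103050$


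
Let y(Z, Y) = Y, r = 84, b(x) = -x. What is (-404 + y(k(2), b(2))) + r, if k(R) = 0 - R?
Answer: -322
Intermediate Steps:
k(R) = -R
(-404 + y(k(2), b(2))) + r = (-404 - 1*2) + 84 = (-404 - 2) + 84 = -406 + 84 = -322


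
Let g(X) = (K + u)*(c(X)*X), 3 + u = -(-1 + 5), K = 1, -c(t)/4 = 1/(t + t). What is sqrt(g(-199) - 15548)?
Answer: 4*I*sqrt(971) ≈ 124.64*I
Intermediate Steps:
c(t) = -2/t (c(t) = -4/(t + t) = -4*1/(2*t) = -2/t)
u = -7 (u = -3 - (-1 + 5) = -3 - 1*4 = -3 - 4 = -7)
g(X) = 12 (g(X) = (1 - 7)*((-2/X)*X) = -6*(-2) = 12)
sqrt(g(-199) - 15548) = sqrt(12 - 15548) = sqrt(-15536) = 4*I*sqrt(971)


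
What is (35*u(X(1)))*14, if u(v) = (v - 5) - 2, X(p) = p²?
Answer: -2940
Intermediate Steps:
u(v) = -7 + v (u(v) = (-5 + v) - 2 = -7 + v)
(35*u(X(1)))*14 = (35*(-7 + 1²))*14 = (35*(-7 + 1))*14 = (35*(-6))*14 = -210*14 = -2940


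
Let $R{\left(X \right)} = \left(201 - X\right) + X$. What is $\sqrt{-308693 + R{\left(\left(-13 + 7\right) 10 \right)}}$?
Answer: $2 i \sqrt{77123} \approx 555.42 i$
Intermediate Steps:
$R{\left(X \right)} = 201$
$\sqrt{-308693 + R{\left(\left(-13 + 7\right) 10 \right)}} = \sqrt{-308693 + 201} = \sqrt{-308492} = 2 i \sqrt{77123}$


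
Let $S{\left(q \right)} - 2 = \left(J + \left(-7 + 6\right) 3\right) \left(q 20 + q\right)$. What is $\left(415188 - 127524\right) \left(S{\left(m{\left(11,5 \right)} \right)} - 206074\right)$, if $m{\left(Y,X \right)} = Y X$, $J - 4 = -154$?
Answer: $-110114039568$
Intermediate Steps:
$J = -150$ ($J = 4 - 154 = -150$)
$m{\left(Y,X \right)} = X Y$
$S{\left(q \right)} = 2 - 3213 q$ ($S{\left(q \right)} = 2 + \left(-150 + \left(-7 + 6\right) 3\right) \left(q 20 + q\right) = 2 + \left(-150 - 3\right) \left(20 q + q\right) = 2 + \left(-150 - 3\right) 21 q = 2 - 153 \cdot 21 q = 2 - 3213 q$)
$\left(415188 - 127524\right) \left(S{\left(m{\left(11,5 \right)} \right)} - 206074\right) = \left(415188 - 127524\right) \left(\left(2 - 3213 \cdot 5 \cdot 11\right) - 206074\right) = 287664 \left(\left(2 - 176715\right) - 206074\right) = 287664 \left(-176713 - 206074\right) = 287664 \left(-382787\right) = -110114039568$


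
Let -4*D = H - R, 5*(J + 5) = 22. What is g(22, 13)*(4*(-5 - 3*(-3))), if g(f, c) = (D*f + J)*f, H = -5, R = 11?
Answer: 153824/5 ≈ 30765.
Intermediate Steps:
J = -⅗ (J = -5 + (⅕)*22 = -5 + 22/5 = -⅗ ≈ -0.60000)
D = 4 (D = -(-5 - 1*11)/4 = -(-5 - 11)/4 = -¼*(-16) = 4)
g(f, c) = f*(-⅗ + 4*f) (g(f, c) = (4*f - ⅗)*f = (-⅗ + 4*f)*f = f*(-⅗ + 4*f))
g(22, 13)*(4*(-5 - 3*(-3))) = ((⅕)*22*(-3 + 20*22))*(4*(-5 - 3*(-3))) = ((⅕)*22*(-3 + 440))*(4*(-5 + 9)) = ((⅕)*22*437)*(4*4) = (9614/5)*16 = 153824/5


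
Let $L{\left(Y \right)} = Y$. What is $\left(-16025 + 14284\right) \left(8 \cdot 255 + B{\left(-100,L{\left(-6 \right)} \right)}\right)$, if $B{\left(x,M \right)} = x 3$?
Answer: $-3029340$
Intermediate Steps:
$B{\left(x,M \right)} = 3 x$
$\left(-16025 + 14284\right) \left(8 \cdot 255 + B{\left(-100,L{\left(-6 \right)} \right)}\right) = \left(-16025 + 14284\right) \left(8 \cdot 255 + 3 \left(-100\right)\right) = - 1741 \left(2040 - 300\right) = \left(-1741\right) 1740 = -3029340$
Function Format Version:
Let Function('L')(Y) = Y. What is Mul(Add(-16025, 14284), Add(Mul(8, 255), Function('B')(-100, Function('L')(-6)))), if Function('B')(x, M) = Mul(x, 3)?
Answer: -3029340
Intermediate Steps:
Function('B')(x, M) = Mul(3, x)
Mul(Add(-16025, 14284), Add(Mul(8, 255), Function('B')(-100, Function('L')(-6)))) = Mul(Add(-16025, 14284), Add(Mul(8, 255), Mul(3, -100))) = Mul(-1741, Add(2040, -300)) = Mul(-1741, 1740) = -3029340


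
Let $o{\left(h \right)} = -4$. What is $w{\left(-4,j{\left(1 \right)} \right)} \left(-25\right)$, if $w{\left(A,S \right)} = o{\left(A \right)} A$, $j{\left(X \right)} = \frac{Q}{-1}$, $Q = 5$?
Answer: $-400$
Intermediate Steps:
$j{\left(X \right)} = -5$ ($j{\left(X \right)} = \frac{5}{-1} = 5 \left(-1\right) = -5$)
$w{\left(A,S \right)} = - 4 A$
$w{\left(-4,j{\left(1 \right)} \right)} \left(-25\right) = \left(-4\right) \left(-4\right) \left(-25\right) = 16 \left(-25\right) = -400$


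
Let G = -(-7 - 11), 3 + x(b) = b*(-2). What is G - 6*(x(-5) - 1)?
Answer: -18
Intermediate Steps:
x(b) = -3 - 2*b (x(b) = -3 + b*(-2) = -3 - 2*b)
G = 18 (G = -1*(-18) = 18)
G - 6*(x(-5) - 1) = 18 - 6*((-3 - 2*(-5)) - 1) = 18 - 6*((-3 + 10) - 1) = 18 - 6*(7 - 1) = 18 - 6*6 = 18 - 36 = -18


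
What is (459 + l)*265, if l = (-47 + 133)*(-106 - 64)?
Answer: -3752665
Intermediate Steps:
l = -14620 (l = 86*(-170) = -14620)
(459 + l)*265 = (459 - 14620)*265 = -14161*265 = -3752665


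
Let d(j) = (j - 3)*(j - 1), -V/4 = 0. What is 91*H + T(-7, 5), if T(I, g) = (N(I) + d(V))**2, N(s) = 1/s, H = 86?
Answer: 383874/49 ≈ 7834.2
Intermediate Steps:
V = 0 (V = -4*0 = 0)
N(s) = 1/s
d(j) = (-1 + j)*(-3 + j) (d(j) = (-3 + j)*(-1 + j) = (-1 + j)*(-3 + j))
T(I, g) = (3 + 1/I)**2 (T(I, g) = (1/I + (3 + 0**2 - 4*0))**2 = (1/I + (3 + 0 + 0))**2 = (1/I + 3)**2 = (3 + 1/I)**2)
91*H + T(-7, 5) = 91*86 + (1 + 3*(-7))**2/(-7)**2 = 7826 + (1 - 21)**2/49 = 7826 + (1/49)*(-20)**2 = 7826 + (1/49)*400 = 7826 + 400/49 = 383874/49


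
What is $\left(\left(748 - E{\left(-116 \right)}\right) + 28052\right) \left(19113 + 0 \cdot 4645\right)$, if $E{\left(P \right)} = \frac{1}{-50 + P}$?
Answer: $\frac{91375449513}{166} \approx 5.5045 \cdot 10^{8}$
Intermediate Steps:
$\left(\left(748 - E{\left(-116 \right)}\right) + 28052\right) \left(19113 + 0 \cdot 4645\right) = \left(\left(748 - \frac{1}{-50 - 116}\right) + 28052\right) \left(19113 + 0 \cdot 4645\right) = \left(\left(748 - \frac{1}{-166}\right) + 28052\right) \left(19113 + 0\right) = \left(\left(748 - - \frac{1}{166}\right) + 28052\right) 19113 = \left(\left(748 + \frac{1}{166}\right) + 28052\right) 19113 = \left(\frac{124169}{166} + 28052\right) 19113 = \frac{4780801}{166} \cdot 19113 = \frac{91375449513}{166}$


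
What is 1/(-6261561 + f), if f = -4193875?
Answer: -1/10455436 ≈ -9.5644e-8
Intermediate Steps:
1/(-6261561 + f) = 1/(-6261561 - 4193875) = 1/(-10455436) = -1/10455436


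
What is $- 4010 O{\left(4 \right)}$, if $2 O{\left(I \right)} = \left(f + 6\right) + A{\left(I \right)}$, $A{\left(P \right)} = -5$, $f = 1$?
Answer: $-4010$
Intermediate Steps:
$O{\left(I \right)} = 1$ ($O{\left(I \right)} = \frac{\left(1 + 6\right) - 5}{2} = \frac{7 - 5}{2} = \frac{1}{2} \cdot 2 = 1$)
$- 4010 O{\left(4 \right)} = \left(-4010\right) 1 = -4010$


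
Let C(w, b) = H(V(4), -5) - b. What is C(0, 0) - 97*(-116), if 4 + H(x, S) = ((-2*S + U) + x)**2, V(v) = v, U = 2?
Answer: 11504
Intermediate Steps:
H(x, S) = -4 + (2 + x - 2*S)**2 (H(x, S) = -4 + ((-2*S + 2) + x)**2 = -4 + ((2 - 2*S) + x)**2 = -4 + (2 + x - 2*S)**2)
C(w, b) = 252 - b (C(w, b) = (-4 + (2 + 4 - 2*(-5))**2) - b = (-4 + (2 + 4 + 10)**2) - b = (-4 + 16**2) - b = (-4 + 256) - b = 252 - b)
C(0, 0) - 97*(-116) = (252 - 1*0) - 97*(-116) = (252 + 0) + 11252 = 252 + 11252 = 11504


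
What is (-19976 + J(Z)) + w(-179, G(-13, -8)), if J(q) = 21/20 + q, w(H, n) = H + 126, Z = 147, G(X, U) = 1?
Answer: -397619/20 ≈ -19881.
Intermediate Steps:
w(H, n) = 126 + H
J(q) = 21/20 + q (J(q) = 21*(1/20) + q = 21/20 + q)
(-19976 + J(Z)) + w(-179, G(-13, -8)) = (-19976 + (21/20 + 147)) + (126 - 179) = (-19976 + 2961/20) - 53 = -396559/20 - 53 = -397619/20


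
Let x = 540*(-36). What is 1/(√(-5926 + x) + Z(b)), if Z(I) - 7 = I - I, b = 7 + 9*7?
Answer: 7/25415 - I*√25366/25415 ≈ 0.00027543 - 0.0062667*I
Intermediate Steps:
x = -19440
b = 70 (b = 7 + 63 = 70)
Z(I) = 7 (Z(I) = 7 + (I - I) = 7 + 0 = 7)
1/(√(-5926 + x) + Z(b)) = 1/(√(-5926 - 19440) + 7) = 1/(√(-25366) + 7) = 1/(I*√25366 + 7) = 1/(7 + I*√25366)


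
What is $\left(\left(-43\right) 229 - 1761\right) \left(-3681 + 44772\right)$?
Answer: $-476984328$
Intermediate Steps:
$\left(\left(-43\right) 229 - 1761\right) \left(-3681 + 44772\right) = \left(-9847 - 1761\right) 41091 = \left(-11608\right) 41091 = -476984328$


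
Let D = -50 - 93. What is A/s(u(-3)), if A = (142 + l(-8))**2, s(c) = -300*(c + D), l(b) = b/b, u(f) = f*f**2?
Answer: 20449/51000 ≈ 0.40096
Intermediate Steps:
D = -143
u(f) = f**3
l(b) = 1
s(c) = 42900 - 300*c (s(c) = -300*(c - 143) = -300*(-143 + c) = 42900 - 300*c)
A = 20449 (A = (142 + 1)**2 = 143**2 = 20449)
A/s(u(-3)) = 20449/(42900 - 300*(-3)**3) = 20449/(42900 - 300*(-27)) = 20449/(42900 + 8100) = 20449/51000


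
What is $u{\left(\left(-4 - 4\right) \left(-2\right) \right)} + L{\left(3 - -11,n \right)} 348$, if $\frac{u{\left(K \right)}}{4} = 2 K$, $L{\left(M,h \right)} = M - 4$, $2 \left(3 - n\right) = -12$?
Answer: $3608$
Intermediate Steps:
$n = 9$ ($n = 3 - -6 = 3 + 6 = 9$)
$L{\left(M,h \right)} = -4 + M$
$u{\left(K \right)} = 8 K$ ($u{\left(K \right)} = 4 \cdot 2 K = 8 K$)
$u{\left(\left(-4 - 4\right) \left(-2\right) \right)} + L{\left(3 - -11,n \right)} 348 = 8 \left(-4 - 4\right) \left(-2\right) + \left(-4 + \left(3 - -11\right)\right) 348 = 8 \left(\left(-8\right) \left(-2\right)\right) + \left(-4 + \left(3 + 11\right)\right) 348 = 8 \cdot 16 + \left(-4 + 14\right) 348 = 128 + 10 \cdot 348 = 128 + 3480 = 3608$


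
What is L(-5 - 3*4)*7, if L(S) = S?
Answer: -119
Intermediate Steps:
L(-5 - 3*4)*7 = (-5 - 3*4)*7 = (-5 - 12)*7 = -17*7 = -119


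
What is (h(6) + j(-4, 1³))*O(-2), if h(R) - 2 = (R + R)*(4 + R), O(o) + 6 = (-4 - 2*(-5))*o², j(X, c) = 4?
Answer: 2268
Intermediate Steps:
O(o) = -6 + 6*o² (O(o) = -6 + (-4 - 2*(-5))*o² = -6 + (-4 + 10)*o² = -6 + 6*o²)
h(R) = 2 + 2*R*(4 + R) (h(R) = 2 + (R + R)*(4 + R) = 2 + (2*R)*(4 + R) = 2 + 2*R*(4 + R))
(h(6) + j(-4, 1³))*O(-2) = ((2 + 2*6² + 8*6) + 4)*(-6 + 6*(-2)²) = ((2 + 2*36 + 48) + 4)*(-6 + 6*4) = ((2 + 72 + 48) + 4)*(-6 + 24) = (122 + 4)*18 = 126*18 = 2268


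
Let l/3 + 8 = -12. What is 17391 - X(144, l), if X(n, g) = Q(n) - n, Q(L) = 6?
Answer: 17529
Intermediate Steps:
l = -60 (l = -24 + 3*(-12) = -24 - 36 = -60)
X(n, g) = 6 - n
17391 - X(144, l) = 17391 - (6 - 1*144) = 17391 - (6 - 144) = 17391 - 1*(-138) = 17391 + 138 = 17529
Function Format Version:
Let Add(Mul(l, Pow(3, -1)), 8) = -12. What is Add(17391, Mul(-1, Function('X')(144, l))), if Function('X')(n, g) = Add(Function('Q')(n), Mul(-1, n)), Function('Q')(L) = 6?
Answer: 17529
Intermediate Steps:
l = -60 (l = Add(-24, Mul(3, -12)) = Add(-24, -36) = -60)
Function('X')(n, g) = Add(6, Mul(-1, n))
Add(17391, Mul(-1, Function('X')(144, l))) = Add(17391, Mul(-1, Add(6, Mul(-1, 144)))) = Add(17391, Mul(-1, Add(6, -144))) = Add(17391, Mul(-1, -138)) = Add(17391, 138) = 17529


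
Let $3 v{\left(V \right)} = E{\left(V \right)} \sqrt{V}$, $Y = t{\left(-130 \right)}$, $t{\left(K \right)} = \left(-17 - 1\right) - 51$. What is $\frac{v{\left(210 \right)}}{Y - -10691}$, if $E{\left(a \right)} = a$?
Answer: $\frac{35 \sqrt{210}}{5311} \approx 0.0955$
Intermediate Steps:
$t{\left(K \right)} = -69$ ($t{\left(K \right)} = -18 - 51 = -69$)
$Y = -69$
$v{\left(V \right)} = \frac{V^{\frac{3}{2}}}{3}$ ($v{\left(V \right)} = \frac{V \sqrt{V}}{3} = \frac{V^{\frac{3}{2}}}{3}$)
$\frac{v{\left(210 \right)}}{Y - -10691} = \frac{\frac{1}{3} \cdot 210^{\frac{3}{2}}}{-69 - -10691} = \frac{\frac{1}{3} \cdot 210 \sqrt{210}}{-69 + 10691} = \frac{70 \sqrt{210}}{10622} = 70 \sqrt{210} \cdot \frac{1}{10622} = \frac{35 \sqrt{210}}{5311}$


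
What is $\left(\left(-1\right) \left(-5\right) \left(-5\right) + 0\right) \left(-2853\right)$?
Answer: $71325$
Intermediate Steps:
$\left(\left(-1\right) \left(-5\right) \left(-5\right) + 0\right) \left(-2853\right) = \left(5 \left(-5\right) + 0\right) \left(-2853\right) = \left(-25 + 0\right) \left(-2853\right) = \left(-25\right) \left(-2853\right) = 71325$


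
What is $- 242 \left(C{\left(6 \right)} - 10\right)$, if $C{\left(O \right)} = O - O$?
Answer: $2420$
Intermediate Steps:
$C{\left(O \right)} = 0$
$- 242 \left(C{\left(6 \right)} - 10\right) = - 242 \left(0 - 10\right) = \left(-242\right) \left(-10\right) = 2420$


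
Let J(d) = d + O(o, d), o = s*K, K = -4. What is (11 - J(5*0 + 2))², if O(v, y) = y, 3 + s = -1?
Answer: 49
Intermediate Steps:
s = -4 (s = -3 - 1 = -4)
o = 16 (o = -4*(-4) = 16)
J(d) = 2*d (J(d) = d + d = 2*d)
(11 - J(5*0 + 2))² = (11 - 2*(5*0 + 2))² = (11 - 2*(0 + 2))² = (11 - 2*2)² = (11 - 1*4)² = (11 - 4)² = 7² = 49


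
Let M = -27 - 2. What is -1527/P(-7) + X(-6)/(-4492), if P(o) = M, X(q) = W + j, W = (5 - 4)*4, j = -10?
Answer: 3429729/65134 ≈ 52.656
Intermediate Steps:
W = 4 (W = 1*4 = 4)
X(q) = -6 (X(q) = 4 - 10 = -6)
M = -29
P(o) = -29
-1527/P(-7) + X(-6)/(-4492) = -1527/(-29) - 6/(-4492) = -1527*(-1/29) - 6*(-1/4492) = 1527/29 + 3/2246 = 3429729/65134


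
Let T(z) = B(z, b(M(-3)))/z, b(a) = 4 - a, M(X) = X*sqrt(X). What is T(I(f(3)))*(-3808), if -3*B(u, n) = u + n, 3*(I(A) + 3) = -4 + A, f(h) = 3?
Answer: -3808/15 - 5712*I*sqrt(3)/5 ≈ -253.87 - 1978.7*I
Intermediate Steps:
I(A) = -13/3 + A/3 (I(A) = -3 + (-4 + A)/3 = -3 + (-4/3 + A/3) = -13/3 + A/3)
M(X) = X**(3/2)
B(u, n) = -n/3 - u/3 (B(u, n) = -(u + n)/3 = -(n + u)/3 = -n/3 - u/3)
T(z) = (-4/3 - z/3 - I*sqrt(3))/z (T(z) = (-(4 - (-3)**(3/2))/3 - z/3)/z = (-(4 - (-3)*I*sqrt(3))/3 - z/3)/z = (-(4 + 3*I*sqrt(3))/3 - z/3)/z = ((-4/3 - I*sqrt(3)) - z/3)/z = (-4/3 - z/3 - I*sqrt(3))/z)
T(I(f(3)))*(-3808) = ((-4 - (-13/3 + (1/3)*3) - 3*I*sqrt(3))/(3*(-13/3 + (1/3)*3)))*(-3808) = ((-4 - (-13/3 + 1) - 3*I*sqrt(3))/(3*(-13/3 + 1)))*(-3808) = ((-4 - 1*(-10/3) - 3*I*sqrt(3))/(3*(-10/3)))*(-3808) = ((1/3)*(-3/10)*(-4 + 10/3 - 3*I*sqrt(3)))*(-3808) = ((1/3)*(-3/10)*(-2/3 - 3*I*sqrt(3)))*(-3808) = (1/15 + 3*I*sqrt(3)/10)*(-3808) = -3808/15 - 5712*I*sqrt(3)/5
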